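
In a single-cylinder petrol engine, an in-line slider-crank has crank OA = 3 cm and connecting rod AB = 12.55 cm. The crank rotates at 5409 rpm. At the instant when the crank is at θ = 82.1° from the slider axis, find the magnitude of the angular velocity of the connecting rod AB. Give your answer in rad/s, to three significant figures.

ω = 566.4 rad/s (converted from 5409 rpm).
The rod makes angle φ with the slider axis where L sinφ = r sinθ; differentiating, L cosφ·φ̇ = r ω cosθ.
L cosφ = √(L² − r² sin²θ) = 0.12193 m.
|ω_rod| = r ω |cosθ| / √(L² − r² sin²θ) = 0.03·566.4·0.13744/0.12193 = 19.155 rad/s.

19.2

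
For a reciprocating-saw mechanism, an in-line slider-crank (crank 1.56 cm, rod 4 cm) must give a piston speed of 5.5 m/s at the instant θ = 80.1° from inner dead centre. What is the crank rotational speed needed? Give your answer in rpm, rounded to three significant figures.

3190

For an in-line slider-crank, |v_piston| = rω|sinθ|·[1 + r cosθ/√(L² − r² sin²θ)].
With r = 0.0156 m, L = 0.04 m, θ = 80.1°: the bracketed kinematic factor |dx/dθ| = 0.016484 m.
ω = v/|dx/dθ| = 5.5/0.016484 = 333.66 rad/s.
N = 60ω/(2π) = 3186.2 rpm.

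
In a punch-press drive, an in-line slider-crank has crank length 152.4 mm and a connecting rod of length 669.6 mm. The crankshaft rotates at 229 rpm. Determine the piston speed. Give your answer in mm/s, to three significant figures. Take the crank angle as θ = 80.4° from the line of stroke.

3740

ω = 2π·229/60 = 23.98 rad/s
For an in-line slider-crank, x = r cosθ + √(L² − r² sin²θ), so v = −rω sinθ·[1 + r cosθ/√(L² − r² sin²θ)].
With r = 0.1524 m, L = 0.6696 m, θ = 80.4°: √(L² − r² sin²θ) = 0.65252 m.
v = −0.1524·23.98·0.98600·[1 + 0.1524·0.16677/0.65252] = -3.7439 m/s.
|v| = 3.7439 m/s = 3743.9 mm/s.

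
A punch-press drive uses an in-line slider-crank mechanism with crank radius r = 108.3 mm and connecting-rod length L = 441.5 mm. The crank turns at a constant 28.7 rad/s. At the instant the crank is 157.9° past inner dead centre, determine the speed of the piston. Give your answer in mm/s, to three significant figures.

902

ω = 28.7 rad/s
For an in-line slider-crank, x = r cosθ + √(L² − r² sin²θ), so v = −rω sinθ·[1 + r cosθ/√(L² − r² sin²θ)].
With r = 0.1083 m, L = 0.4415 m, θ = 157.9°: √(L² − r² sin²θ) = 0.43962 m.
v = −0.1083·28.7·0.37622·[1 + 0.1083·-0.92653/0.43962] = -0.90247 m/s.
|v| = 0.90247 m/s = 902.47 mm/s.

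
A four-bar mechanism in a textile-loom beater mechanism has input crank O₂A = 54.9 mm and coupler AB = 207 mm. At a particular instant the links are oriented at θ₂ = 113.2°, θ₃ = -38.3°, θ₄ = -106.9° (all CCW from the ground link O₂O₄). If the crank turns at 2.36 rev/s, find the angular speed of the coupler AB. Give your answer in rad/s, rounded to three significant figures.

2.72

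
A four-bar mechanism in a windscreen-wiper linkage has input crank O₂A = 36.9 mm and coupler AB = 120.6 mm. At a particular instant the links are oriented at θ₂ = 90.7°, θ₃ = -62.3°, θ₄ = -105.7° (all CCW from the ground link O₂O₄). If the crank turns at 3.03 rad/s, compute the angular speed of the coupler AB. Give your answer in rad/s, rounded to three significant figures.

ω₂ = 3.03 rad/s
Differentiating the loop-closure r₂e^{iθ₂}+r₃e^{iθ₃}=r₁+r₄e^{iθ₄} gives r₂ω₂e^{iθ₂}+r₃ω₃e^{iθ₃}=r₄ω₄e^{iθ₄}.
Eliminating the other unknown: ω₃ = r₂ω₂ sin(θ₄−θ₂) / [r₃ sin(θ₃−θ₄)].
Numerator sine = +0.28234; denominator sine = +0.68709.
Result = 0.0369·3.03·(+0.28234) / (0.1206·(+0.68709)) = +0.38096 rad/s; magnitude 0.38096 rad/s.

0.381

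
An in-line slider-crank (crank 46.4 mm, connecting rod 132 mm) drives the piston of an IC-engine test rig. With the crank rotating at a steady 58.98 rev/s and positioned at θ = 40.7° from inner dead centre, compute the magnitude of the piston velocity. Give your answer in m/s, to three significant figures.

14.3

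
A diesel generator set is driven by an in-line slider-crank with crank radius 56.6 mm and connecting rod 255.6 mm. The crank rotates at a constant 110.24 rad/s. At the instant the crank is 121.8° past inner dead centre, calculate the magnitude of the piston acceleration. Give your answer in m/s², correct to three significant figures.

430

ω = 110.2 rad/s
x(θ) = r cosθ + √(L² − r² sin²θ); with ω constant, a = ω²·d²x/dθ².
d²x/dθ² = −r cosθ − r²(cos2θ)/√u − r⁴ sin²2θ/(4u^{3/2}),  u = L² − r² sin²θ = 0.0630174 m².
Substituting r = 0.0566 m, L = 0.2556 m, θ = 121.8°: d²x/dθ² = +0.03537 m.
a = ω²·d²x/dθ² = (110.2)²·(+0.03537) = +429.84 m/s²;  |a| = 429.84 m/s².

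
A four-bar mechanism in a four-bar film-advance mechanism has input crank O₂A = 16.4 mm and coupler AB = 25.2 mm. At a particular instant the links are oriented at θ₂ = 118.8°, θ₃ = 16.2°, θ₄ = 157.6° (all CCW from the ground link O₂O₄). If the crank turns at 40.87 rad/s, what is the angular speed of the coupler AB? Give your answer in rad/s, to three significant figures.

ω₂ = 40.87 rad/s
Differentiating the loop-closure r₂e^{iθ₂}+r₃e^{iθ₃}=r₁+r₄e^{iθ₄} gives r₂ω₂e^{iθ₂}+r₃ω₃e^{iθ₃}=r₄ω₄e^{iθ₄}.
Eliminating the other unknown: ω₃ = r₂ω₂ sin(θ₄−θ₂) / [r₃ sin(θ₃−θ₄)].
Numerator sine = +0.62660; denominator sine = -0.62388.
Result = 0.0164·40.87·(+0.62660) / (0.0252·(-0.62388)) = -26.714 rad/s; magnitude 26.714 rad/s.

26.7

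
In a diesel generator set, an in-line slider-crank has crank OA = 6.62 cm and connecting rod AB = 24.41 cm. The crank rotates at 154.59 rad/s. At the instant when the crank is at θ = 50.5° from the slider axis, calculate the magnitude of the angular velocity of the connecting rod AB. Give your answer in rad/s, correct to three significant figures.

ω = 154.6 rad/s
The rod makes angle φ with the slider axis where L sinφ = r sinθ; differentiating, L cosφ·φ̇ = r ω cosθ.
L cosφ = √(L² − r² sin²θ) = 0.2387 m.
|ω_rod| = r ω |cosθ| / √(L² − r² sin²θ) = 0.0662·154.6·0.63608/0.2387 = 27.271 rad/s.

27.3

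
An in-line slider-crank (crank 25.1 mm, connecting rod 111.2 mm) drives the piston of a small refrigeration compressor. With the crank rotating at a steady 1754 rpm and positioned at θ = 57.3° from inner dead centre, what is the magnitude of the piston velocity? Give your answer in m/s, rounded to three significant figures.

4.36

ω = 2π·1754/60 = 183.7 rad/s
For an in-line slider-crank, x = r cosθ + √(L² − r² sin²θ), so v = −rω sinθ·[1 + r cosθ/√(L² − r² sin²θ)].
With r = 0.0251 m, L = 0.1112 m, θ = 57.3°: √(L² − r² sin²θ) = 0.10918 m.
v = −0.0251·183.7·0.84151·[1 + 0.0251·0.54024/0.10918] = -4.3615 m/s.
|v| = 4.3615 m/s.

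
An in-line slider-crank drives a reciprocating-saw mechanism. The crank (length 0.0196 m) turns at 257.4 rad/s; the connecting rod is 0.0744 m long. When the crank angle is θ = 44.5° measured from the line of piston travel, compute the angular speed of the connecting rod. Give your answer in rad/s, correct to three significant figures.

ω = 257.4 rad/s
The rod makes angle φ with the slider axis where L sinφ = r sinθ; differentiating, L cosφ·φ̇ = r ω cosθ.
L cosφ = √(L² − r² sin²θ) = 0.073121 m.
|ω_rod| = r ω |cosθ| / √(L² − r² sin²θ) = 0.0196·257.4·0.71325/0.073121 = 49.211 rad/s.

49.2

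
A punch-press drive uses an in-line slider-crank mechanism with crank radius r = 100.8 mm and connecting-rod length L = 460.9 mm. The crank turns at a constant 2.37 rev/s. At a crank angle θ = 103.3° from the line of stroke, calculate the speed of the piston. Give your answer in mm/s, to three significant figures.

1390

ω = 2π·2.37 = 14.89 rad/s
For an in-line slider-crank, x = r cosθ + √(L² − r² sin²θ), so v = −rω sinθ·[1 + r cosθ/√(L² − r² sin²θ)].
With r = 0.1008 m, L = 0.4609 m, θ = 103.3°: √(L² − r² sin²θ) = 0.45034 m.
v = −0.1008·14.89·0.97318·[1 + 0.1008·-0.23005/0.45034] = -1.3856 m/s.
|v| = 1.3856 m/s = 1385.6 mm/s.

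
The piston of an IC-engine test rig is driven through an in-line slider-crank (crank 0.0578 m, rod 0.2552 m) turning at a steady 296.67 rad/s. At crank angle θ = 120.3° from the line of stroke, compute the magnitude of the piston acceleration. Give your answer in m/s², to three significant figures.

ω = 296.7 rad/s
x(θ) = r cosθ + √(L² − r² sin²θ); with ω constant, a = ω²·d²x/dθ².
d²x/dθ² = −r cosθ − r²(cos2θ)/√u − r⁴ sin²2θ/(4u^{3/2}),  u = L² − r² sin²θ = 0.0626366 m².
Substituting r = 0.0578 m, L = 0.2552 m, θ = 120.3°: d²x/dθ² = +0.03558 m.
a = ω²·d²x/dθ² = (296.7)²·(+0.03558) = +3131.5 m/s²;  |a| = 3131.5 m/s².

3130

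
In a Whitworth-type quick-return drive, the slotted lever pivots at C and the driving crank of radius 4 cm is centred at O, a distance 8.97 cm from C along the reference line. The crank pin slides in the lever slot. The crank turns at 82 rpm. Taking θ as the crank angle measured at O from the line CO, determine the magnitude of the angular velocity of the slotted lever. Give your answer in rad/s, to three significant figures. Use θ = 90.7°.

ω = 8.587 rad/s (from 82 rpm).
Crank pin A relative to C: A = (d + r cosθ, r sinθ); lever angle φ = atan2(r sinθ, d + r cosθ).
Differentiating tanφ: φ̇ = rω(d cosθ + r)/(d² + r² + 2dr cosθ).
d² + r² + 2dr cosθ = |CA|² = 0.00955842 m²;  d cosθ + r = +0.038904 m.
|ω_lever| = |0.04·8.587·+0.038904| / 0.00955842 = 1.398 rad/s.

1.40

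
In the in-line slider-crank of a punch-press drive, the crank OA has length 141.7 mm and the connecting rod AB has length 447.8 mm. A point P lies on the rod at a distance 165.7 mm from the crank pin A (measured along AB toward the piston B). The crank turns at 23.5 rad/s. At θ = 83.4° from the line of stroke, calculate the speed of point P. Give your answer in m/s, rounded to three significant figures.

ω = 23.5 rad/s.  Crank-pin speed |V_A| = rω = 3.3299 m/s, perpendicular to OA.
Rod angle: sinφ = −(r/L) sinθ ⇒ φ = -18.321°; ω_rod = −rω cosθ/√(L²−r²sin²θ) = -0.90034 rad/s.
V_P = V_A + ω_rod × AP, with AP = 0.1657 m along the rod.
Components: V_Px = −rω sinθ − a·ω_rod·sinφ = -3.3548 m/s;  V_Py = rω cosθ + a·ω_rod·cosφ = +0.24111 m/s.
|V_P| = √(V_Px² + V_Py²) = 3.3634 m/s.

3.36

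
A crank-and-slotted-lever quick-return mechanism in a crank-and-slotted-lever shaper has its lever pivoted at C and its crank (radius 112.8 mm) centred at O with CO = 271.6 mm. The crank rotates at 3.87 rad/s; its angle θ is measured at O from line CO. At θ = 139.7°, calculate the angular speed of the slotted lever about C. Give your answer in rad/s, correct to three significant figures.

1.04

ω = 3.87 rad/s
Crank pin A relative to C: A = (d + r cosθ, r sinθ); lever angle φ = atan2(r sinθ, d + r cosθ).
Differentiating tanφ: φ̇ = rω(d cosθ + r)/(d² + r² + 2dr cosθ).
d² + r² + 2dr cosθ = |CA|² = 0.0397595 m²;  d cosθ + r = -0.094341 m.
|ω_lever| = |0.1128·3.87·-0.094341| / 0.0397595 = 1.0358 rad/s.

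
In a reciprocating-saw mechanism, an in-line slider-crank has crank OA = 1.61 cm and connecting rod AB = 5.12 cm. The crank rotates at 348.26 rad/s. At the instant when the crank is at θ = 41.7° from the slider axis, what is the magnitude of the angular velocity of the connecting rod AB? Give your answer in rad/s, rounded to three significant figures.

ω = 348.3 rad/s
The rod makes angle φ with the slider axis where L sinφ = r sinθ; differentiating, L cosφ·φ̇ = r ω cosθ.
L cosφ = √(L² − r² sin²θ) = 0.050067 m.
|ω_rod| = r ω |cosθ| / √(L² − r² sin²θ) = 0.0161·348.3·0.74664/0.050067 = 83.615 rad/s.

83.6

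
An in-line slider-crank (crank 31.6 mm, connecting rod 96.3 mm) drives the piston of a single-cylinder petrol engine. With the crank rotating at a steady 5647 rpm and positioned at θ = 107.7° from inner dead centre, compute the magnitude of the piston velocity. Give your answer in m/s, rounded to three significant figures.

15.9

ω = 2π·5647/60 = 591.4 rad/s
For an in-line slider-crank, x = r cosθ + √(L² − r² sin²θ), so v = −rω sinθ·[1 + r cosθ/√(L² − r² sin²θ)].
With r = 0.0316 m, L = 0.0963 m, θ = 107.7°: √(L² − r² sin²θ) = 0.091474 m.
v = −0.0316·591.4·0.95266·[1 + 0.0316·-0.30403/0.091474] = -15.932 m/s.
|v| = 15.932 m/s.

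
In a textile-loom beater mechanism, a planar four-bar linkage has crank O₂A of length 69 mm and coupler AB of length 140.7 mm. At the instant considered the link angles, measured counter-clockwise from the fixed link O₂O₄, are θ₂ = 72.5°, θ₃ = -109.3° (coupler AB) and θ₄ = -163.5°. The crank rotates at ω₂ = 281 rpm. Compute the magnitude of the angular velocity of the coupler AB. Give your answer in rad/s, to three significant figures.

14.8

ω₂ = 29.43 rad/s (from 281 rpm).
Differentiating the loop-closure r₂e^{iθ₂}+r₃e^{iθ₃}=r₁+r₄e^{iθ₄} gives r₂ω₂e^{iθ₂}+r₃ω₃e^{iθ₃}=r₄ω₄e^{iθ₄}.
Eliminating the other unknown: ω₃ = r₂ω₂ sin(θ₄−θ₂) / [r₃ sin(θ₃−θ₄)].
Numerator sine = +0.82904; denominator sine = +0.81106.
Result = 0.069·29.43·(+0.82904) / (0.1407·(+0.81106)) = +14.751 rad/s; magnitude 14.751 rad/s.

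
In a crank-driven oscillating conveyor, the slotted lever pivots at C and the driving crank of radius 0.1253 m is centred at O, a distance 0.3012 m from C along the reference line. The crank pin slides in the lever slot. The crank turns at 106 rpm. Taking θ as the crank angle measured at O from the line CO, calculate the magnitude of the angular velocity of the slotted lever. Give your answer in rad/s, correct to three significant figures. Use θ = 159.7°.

6.14

ω = 11.1 rad/s (from 106 rpm).
Crank pin A relative to C: A = (d + r cosθ, r sinθ); lever angle φ = atan2(r sinθ, d + r cosθ).
Differentiating tanφ: φ̇ = rω(d cosθ + r)/(d² + r² + 2dr cosθ).
d² + r² + 2dr cosθ = |CA|² = 0.035629 m²;  d cosθ + r = -0.15719 m.
|ω_lever| = |0.1253·11.1·-0.15719| / 0.035629 = 6.1364 rad/s.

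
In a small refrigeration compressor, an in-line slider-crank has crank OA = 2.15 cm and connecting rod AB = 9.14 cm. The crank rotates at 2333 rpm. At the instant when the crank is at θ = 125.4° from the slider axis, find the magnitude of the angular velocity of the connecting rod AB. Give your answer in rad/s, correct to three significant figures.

ω = 244.3 rad/s (converted from 2333 rpm).
The rod makes angle φ with the slider axis where L sinφ = r sinθ; differentiating, L cosφ·φ̇ = r ω cosθ.
L cosφ = √(L² − r² sin²θ) = 0.089704 m.
|ω_rod| = r ω |cosθ| / √(L² − r² sin²θ) = 0.0215·244.3·0.57928/0.089704 = 33.92 rad/s.

33.9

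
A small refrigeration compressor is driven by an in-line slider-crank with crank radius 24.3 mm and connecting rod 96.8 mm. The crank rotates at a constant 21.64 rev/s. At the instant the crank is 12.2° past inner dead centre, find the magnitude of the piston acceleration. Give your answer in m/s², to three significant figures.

542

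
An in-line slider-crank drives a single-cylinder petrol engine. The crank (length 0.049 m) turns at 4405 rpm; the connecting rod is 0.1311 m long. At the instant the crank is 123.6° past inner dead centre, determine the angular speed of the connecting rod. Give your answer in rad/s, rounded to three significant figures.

100

ω = 461.3 rad/s (converted from 4405 rpm).
The rod makes angle φ with the slider axis where L sinφ = r sinθ; differentiating, L cosφ·φ̇ = r ω cosθ.
L cosφ = √(L² − r² sin²θ) = 0.12459 m.
|ω_rod| = r ω |cosθ| / √(L² − r² sin²θ) = 0.049·461.3·0.55339/0.12459 = 100.4 rad/s.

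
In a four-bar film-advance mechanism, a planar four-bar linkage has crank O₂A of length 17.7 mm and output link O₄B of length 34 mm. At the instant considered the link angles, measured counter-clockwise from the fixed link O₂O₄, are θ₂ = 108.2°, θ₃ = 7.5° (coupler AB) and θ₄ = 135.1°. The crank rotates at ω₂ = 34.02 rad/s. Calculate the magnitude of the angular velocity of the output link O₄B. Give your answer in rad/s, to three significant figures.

ω₂ = 34.02 rad/s
Differentiating the loop-closure r₂e^{iθ₂}+r₃e^{iθ₃}=r₁+r₄e^{iθ₄} gives r₂ω₂e^{iθ₂}+r₃ω₃e^{iθ₃}=r₄ω₄e^{iθ₄}.
Eliminating the other unknown: ω₄ = r₂ω₂ sin(θ₂−θ₃) / [r₄ sin(θ₄−θ₃)].
Numerator sine = +0.98261; denominator sine = +0.79229.
Result = 0.0177·34.02·(+0.98261) / (0.034·(+0.79229)) = +21.965 rad/s; magnitude 21.965 rad/s.

22.0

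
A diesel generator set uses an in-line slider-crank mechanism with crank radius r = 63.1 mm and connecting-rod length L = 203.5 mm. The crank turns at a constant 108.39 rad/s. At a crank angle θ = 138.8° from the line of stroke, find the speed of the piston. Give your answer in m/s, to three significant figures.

ω = 108.4 rad/s
For an in-line slider-crank, x = r cosθ + √(L² − r² sin²θ), so v = −rω sinθ·[1 + r cosθ/√(L² − r² sin²θ)].
With r = 0.0631 m, L = 0.2035 m, θ = 138.8°: √(L² − r² sin²θ) = 0.19921 m.
v = −0.0631·108.4·0.65869·[1 + 0.0631·-0.75241/0.19921] = -3.4314 m/s.
|v| = 3.4314 m/s.

3.43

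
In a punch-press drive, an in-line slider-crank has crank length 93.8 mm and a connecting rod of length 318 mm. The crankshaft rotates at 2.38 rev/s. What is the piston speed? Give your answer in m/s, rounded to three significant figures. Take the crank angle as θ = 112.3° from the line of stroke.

1.15

ω = 2π·2.38 = 14.95 rad/s
For an in-line slider-crank, x = r cosθ + √(L² − r² sin²θ), so v = −rω sinθ·[1 + r cosθ/√(L² − r² sin²θ)].
With r = 0.0938 m, L = 0.318 m, θ = 112.3°: √(L² − r² sin²θ) = 0.30593 m.
v = −0.0938·14.95·0.92521·[1 + 0.0938·-0.37946/0.30593] = -1.1468 m/s.
|v| = 1.1468 m/s.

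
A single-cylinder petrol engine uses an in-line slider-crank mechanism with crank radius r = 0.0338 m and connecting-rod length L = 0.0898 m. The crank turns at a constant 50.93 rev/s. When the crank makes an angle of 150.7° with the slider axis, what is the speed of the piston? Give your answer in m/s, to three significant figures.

ω = 2π·50.9 = 320 rad/s
For an in-line slider-crank, x = r cosθ + √(L² − r² sin²θ), so v = −rω sinθ·[1 + r cosθ/√(L² − r² sin²θ)].
With r = 0.0338 m, L = 0.0898 m, θ = 150.7°: √(L² − r² sin²θ) = 0.088263 m.
v = −0.0338·320·0.48938·[1 + 0.0338·-0.87207/0.088263] = -3.5255 m/s.
|v| = 3.5255 m/s.

3.53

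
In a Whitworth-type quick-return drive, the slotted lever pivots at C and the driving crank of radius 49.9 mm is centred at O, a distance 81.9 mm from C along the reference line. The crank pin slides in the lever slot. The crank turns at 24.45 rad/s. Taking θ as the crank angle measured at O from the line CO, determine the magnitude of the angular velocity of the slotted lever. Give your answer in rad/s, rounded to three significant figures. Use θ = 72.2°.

7.82

ω = 24.45 rad/s
Crank pin A relative to C: A = (d + r cosθ, r sinθ); lever angle φ = atan2(r sinθ, d + r cosθ).
Differentiating tanφ: φ̇ = rω(d cosθ + r)/(d² + r² + 2dr cosθ).
d² + r² + 2dr cosθ = |CA|² = 0.0116963 m²;  d cosθ + r = +0.074936 m.
|ω_lever| = |0.0499·24.45·+0.074936| / 0.0116963 = 7.8167 rad/s.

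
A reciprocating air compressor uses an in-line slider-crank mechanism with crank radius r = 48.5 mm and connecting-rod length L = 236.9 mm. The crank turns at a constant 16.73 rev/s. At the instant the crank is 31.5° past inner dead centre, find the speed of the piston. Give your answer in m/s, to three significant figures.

3.13

ω = 2π·16.7 = 105.1 rad/s
For an in-line slider-crank, x = r cosθ + √(L² − r² sin²θ), so v = −rω sinθ·[1 + r cosθ/√(L² − r² sin²θ)].
With r = 0.0485 m, L = 0.2369 m, θ = 31.5°: √(L² − r² sin²θ) = 0.23554 m.
v = −0.0485·105.1·0.52250·[1 + 0.0485·0.85264/0.23554] = -3.1315 m/s.
|v| = 3.1315 m/s.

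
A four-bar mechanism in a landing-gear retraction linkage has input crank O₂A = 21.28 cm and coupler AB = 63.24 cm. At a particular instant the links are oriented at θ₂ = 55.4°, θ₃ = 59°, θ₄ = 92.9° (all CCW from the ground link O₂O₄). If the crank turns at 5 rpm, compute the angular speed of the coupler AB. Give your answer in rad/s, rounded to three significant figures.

0.192

ω₂ = 0.5236 rad/s (from 5 rpm).
Differentiating the loop-closure r₂e^{iθ₂}+r₃e^{iθ₃}=r₁+r₄e^{iθ₄} gives r₂ω₂e^{iθ₂}+r₃ω₃e^{iθ₃}=r₄ω₄e^{iθ₄}.
Eliminating the other unknown: ω₃ = r₂ω₂ sin(θ₄−θ₂) / [r₃ sin(θ₃−θ₄)].
Numerator sine = +0.60876; denominator sine = -0.55775.
Result = 0.2128·0.5236·(+0.60876) / (0.6324·(-0.55775)) = -0.1923 rad/s; magnitude 0.1923 rad/s.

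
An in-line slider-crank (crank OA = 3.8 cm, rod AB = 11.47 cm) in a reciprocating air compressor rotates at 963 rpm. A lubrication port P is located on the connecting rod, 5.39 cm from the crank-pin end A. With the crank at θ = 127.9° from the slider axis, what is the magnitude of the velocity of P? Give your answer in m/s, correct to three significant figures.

ω = 100.8 rad/s.  Crank-pin speed |V_A| = rω = 3.8321 m/s, perpendicular to OA.
Rod angle: sinφ = −(r/L) sinθ ⇒ φ = -15.155°; ω_rod = −rω cosθ/√(L²−r²sin²θ) = +21.263 rad/s.
V_P = V_A + ω_rod × AP, with AP = 0.0539 m along the rod.
Components: V_Px = −rω sinθ − a·ω_rod·sinφ = -2.7243 m/s;  V_Py = rω cosθ + a·ω_rod·cosφ = -1.2478 m/s.
|V_P| = √(V_Px² + V_Py²) = 2.9964 m/s.

3.00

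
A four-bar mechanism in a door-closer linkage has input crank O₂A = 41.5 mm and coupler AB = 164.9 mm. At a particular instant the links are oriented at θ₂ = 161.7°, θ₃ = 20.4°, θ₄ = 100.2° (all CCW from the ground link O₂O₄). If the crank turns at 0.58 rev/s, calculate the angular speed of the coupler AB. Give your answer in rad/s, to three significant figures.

ω₂ = 3.644 rad/s (from 0.58 rev/s).
Differentiating the loop-closure r₂e^{iθ₂}+r₃e^{iθ₃}=r₁+r₄e^{iθ₄} gives r₂ω₂e^{iθ₂}+r₃ω₃e^{iθ₃}=r₄ω₄e^{iθ₄}.
Eliminating the other unknown: ω₃ = r₂ω₂ sin(θ₄−θ₂) / [r₃ sin(θ₃−θ₄)].
Numerator sine = -0.87882; denominator sine = -0.98420.
Result = 0.0415·3.644·(-0.87882) / (0.1649·(-0.98420)) = +0.81894 rad/s; magnitude 0.81894 rad/s.

0.819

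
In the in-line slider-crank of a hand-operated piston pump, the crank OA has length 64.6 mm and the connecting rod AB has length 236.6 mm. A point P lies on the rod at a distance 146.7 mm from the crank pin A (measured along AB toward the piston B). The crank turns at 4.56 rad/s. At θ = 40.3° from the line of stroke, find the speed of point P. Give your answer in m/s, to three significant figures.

0.232

ω = 4.56 rad/s.  Crank-pin speed |V_A| = rω = 0.29458 m/s, perpendicular to OA.
Rod angle: sinφ = −(r/L) sinθ ⇒ φ = -10.172°; ω_rod = −rω cosθ/√(L²−r²sin²θ) = -0.96471 rad/s.
V_P = V_A + ω_rod × AP, with AP = 0.1467 m along the rod.
Components: V_Px = −rω sinθ − a·ω_rod·sinφ = -0.21552 m/s;  V_Py = rω cosθ + a·ω_rod·cosφ = +0.085365 m/s.
|V_P| = √(V_Px² + V_Py²) = 0.23181 m/s.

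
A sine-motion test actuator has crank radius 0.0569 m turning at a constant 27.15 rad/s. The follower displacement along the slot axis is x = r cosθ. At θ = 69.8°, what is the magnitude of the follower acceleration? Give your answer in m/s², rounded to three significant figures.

ω = 27.15 rad/s
x = r cosθ ⇒ ẍ = −rω² cosθ (ω constant).
|a| = rω²|cosθ| = 0.0569·(27.15)²·|cos 69.8°| = 14.483 m/s².

14.5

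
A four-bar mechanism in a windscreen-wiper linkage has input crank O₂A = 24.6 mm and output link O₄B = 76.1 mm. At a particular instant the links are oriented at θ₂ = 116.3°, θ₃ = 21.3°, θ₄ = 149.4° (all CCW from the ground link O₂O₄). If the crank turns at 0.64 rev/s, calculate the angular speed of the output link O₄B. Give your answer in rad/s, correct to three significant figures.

1.65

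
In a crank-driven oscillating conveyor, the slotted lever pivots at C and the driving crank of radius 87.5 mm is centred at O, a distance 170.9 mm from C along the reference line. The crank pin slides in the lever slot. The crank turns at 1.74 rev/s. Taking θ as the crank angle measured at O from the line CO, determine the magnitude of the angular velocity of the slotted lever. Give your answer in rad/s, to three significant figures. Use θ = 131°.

1.37

ω = 10.93 rad/s (from 1.74 rev/s).
Crank pin A relative to C: A = (d + r cosθ, r sinθ); lever angle φ = atan2(r sinθ, d + r cosθ).
Differentiating tanφ: φ̇ = rω(d cosθ + r)/(d² + r² + 2dr cosθ).
d² + r² + 2dr cosθ = |CA|² = 0.017242 m²;  d cosθ + r = -0.02462 m.
|ω_lever| = |0.0875·10.93·-0.02462| / 0.017242 = 1.366 rad/s.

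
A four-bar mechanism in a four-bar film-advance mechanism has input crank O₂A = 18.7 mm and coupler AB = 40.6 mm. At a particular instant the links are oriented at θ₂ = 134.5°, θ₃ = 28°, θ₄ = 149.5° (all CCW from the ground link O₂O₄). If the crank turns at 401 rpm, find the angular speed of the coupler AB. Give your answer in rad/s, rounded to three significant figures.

5.87

ω₂ = 41.99 rad/s (from 401 rpm).
Differentiating the loop-closure r₂e^{iθ₂}+r₃e^{iθ₃}=r₁+r₄e^{iθ₄} gives r₂ω₂e^{iθ₂}+r₃ω₃e^{iθ₃}=r₄ω₄e^{iθ₄}.
Eliminating the other unknown: ω₃ = r₂ω₂ sin(θ₄−θ₂) / [r₃ sin(θ₃−θ₄)].
Numerator sine = +0.25882; denominator sine = -0.85264.
Result = 0.0187·41.99·(+0.25882) / (0.0406·(-0.85264)) = -5.8711 rad/s; magnitude 5.8711 rad/s.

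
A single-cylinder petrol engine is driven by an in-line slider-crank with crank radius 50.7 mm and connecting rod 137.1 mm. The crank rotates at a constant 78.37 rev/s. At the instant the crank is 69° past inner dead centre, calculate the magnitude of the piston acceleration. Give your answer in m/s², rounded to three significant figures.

890

ω = 2π·78.4 = 492.4 rad/s
x(θ) = r cosθ + √(L² − r² sin²θ); with ω constant, a = ω²·d²x/dθ².
d²x/dθ² = −r cosθ − r²(cos2θ)/√u − r⁴ sin²2θ/(4u^{3/2}),  u = L² − r² sin²θ = 0.016556 m².
Substituting r = 0.0507 m, L = 0.1371 m, θ = 69°: d²x/dθ² = -0.0036704 m.
a = ω²·d²x/dθ² = (492.4)²·(-0.0036704) = -889.96 m/s²;  |a| = 889.96 m/s².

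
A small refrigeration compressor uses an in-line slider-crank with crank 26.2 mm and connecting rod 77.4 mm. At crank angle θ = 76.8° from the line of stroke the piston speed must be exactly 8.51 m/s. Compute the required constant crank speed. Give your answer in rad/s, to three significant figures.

For an in-line slider-crank, |v_piston| = rω|sinθ|·[1 + r cosθ/√(L² − r² sin²θ)].
With r = 0.0262 m, L = 0.0774 m, θ = 76.8°: the bracketed kinematic factor |dx/dθ| = 0.027596 m.
ω = v/|dx/dθ| = 8.51/0.027596 = 308.38 rad/s.

308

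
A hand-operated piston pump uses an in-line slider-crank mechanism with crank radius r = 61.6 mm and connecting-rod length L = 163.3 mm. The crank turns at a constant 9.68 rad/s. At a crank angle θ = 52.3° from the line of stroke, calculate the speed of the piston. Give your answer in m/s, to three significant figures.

ω = 9.68 rad/s
For an in-line slider-crank, x = r cosθ + √(L² − r² sin²θ), so v = −rω sinθ·[1 + r cosθ/√(L² − r² sin²θ)].
With r = 0.0616 m, L = 0.1633 m, θ = 52.3°: √(L² − r² sin²θ) = 0.15586 m.
v = −0.0616·9.68·0.79122·[1 + 0.0616·0.61153/0.15586] = -0.58583 m/s.
|v| = 0.58583 m/s.

0.586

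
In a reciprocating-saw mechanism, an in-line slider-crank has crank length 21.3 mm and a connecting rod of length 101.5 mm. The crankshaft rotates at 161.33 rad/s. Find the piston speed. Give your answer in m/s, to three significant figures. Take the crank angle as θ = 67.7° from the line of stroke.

ω = 161.3 rad/s
For an in-line slider-crank, x = r cosθ + √(L² − r² sin²θ), so v = −rω sinθ·[1 + r cosθ/√(L² − r² sin²θ)].
With r = 0.0213 m, L = 0.1015 m, θ = 67.7°: √(L² − r² sin²θ) = 0.099568 m.
v = −0.0213·161.3·0.92521·[1 + 0.0213·0.37946/0.099568] = -3.4374 m/s.
|v| = 3.4374 m/s.

3.44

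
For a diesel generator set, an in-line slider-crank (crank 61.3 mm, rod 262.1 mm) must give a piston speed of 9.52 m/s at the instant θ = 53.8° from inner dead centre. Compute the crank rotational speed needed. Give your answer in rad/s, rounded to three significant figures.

For an in-line slider-crank, |v_piston| = rω|sinθ|·[1 + r cosθ/√(L² − r² sin²θ)].
With r = 0.0613 m, L = 0.2621 m, θ = 53.8°: the bracketed kinematic factor |dx/dθ| = 0.056425 m.
ω = v/|dx/dθ| = 9.52/0.056425 = 168.72 rad/s.

169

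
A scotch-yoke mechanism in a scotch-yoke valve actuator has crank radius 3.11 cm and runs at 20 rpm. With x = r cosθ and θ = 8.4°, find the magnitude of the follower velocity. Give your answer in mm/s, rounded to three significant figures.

ω = 2.094 rad/s (from 20 rpm).
x = r cosθ ⇒ ẋ = −rω sinθ.
|v| = rω|sinθ| = 0.0311·2.094·|sin 8.4°| = 0.0095152 m/s = 9.5152 mm/s.

9.52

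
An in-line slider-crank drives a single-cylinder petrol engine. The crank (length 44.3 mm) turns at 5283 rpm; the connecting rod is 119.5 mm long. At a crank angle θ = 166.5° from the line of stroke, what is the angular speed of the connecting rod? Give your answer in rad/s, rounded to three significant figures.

ω = 553.2 rad/s (converted from 5283 rpm).
The rod makes angle φ with the slider axis where L sinφ = r sinθ; differentiating, L cosφ·φ̇ = r ω cosθ.
L cosφ = √(L² − r² sin²θ) = 0.11905 m.
|ω_rod| = r ω |cosθ| / √(L² − r² sin²θ) = 0.0443·553.2·0.97237/0.11905 = 200.17 rad/s.

200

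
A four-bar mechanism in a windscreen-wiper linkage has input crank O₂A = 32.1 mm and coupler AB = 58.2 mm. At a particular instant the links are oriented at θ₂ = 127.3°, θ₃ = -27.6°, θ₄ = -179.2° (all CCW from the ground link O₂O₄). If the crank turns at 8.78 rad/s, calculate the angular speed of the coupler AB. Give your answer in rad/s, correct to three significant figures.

8.18

ω₂ = 8.78 rad/s
Differentiating the loop-closure r₂e^{iθ₂}+r₃e^{iθ₃}=r₁+r₄e^{iθ₄} gives r₂ω₂e^{iθ₂}+r₃ω₃e^{iθ₃}=r₄ω₄e^{iθ₄}.
Eliminating the other unknown: ω₃ = r₂ω₂ sin(θ₄−θ₂) / [r₃ sin(θ₃−θ₄)].
Numerator sine = +0.80386; denominator sine = +0.47562.
Result = 0.0321·8.78·(+0.80386) / (0.0582·(+0.47562)) = +8.1845 rad/s; magnitude 8.1845 rad/s.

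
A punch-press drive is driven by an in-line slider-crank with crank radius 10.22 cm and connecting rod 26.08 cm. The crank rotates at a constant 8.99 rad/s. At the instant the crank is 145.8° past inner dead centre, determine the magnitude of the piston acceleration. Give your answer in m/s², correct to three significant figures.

5.49

ω = 8.99 rad/s
x(θ) = r cosθ + √(L² − r² sin²θ); with ω constant, a = ω²·d²x/dθ².
d²x/dθ² = −r cosθ − r²(cos2θ)/√u − r⁴ sin²2θ/(4u^{3/2}),  u = L² − r² sin²θ = 0.0647167 m².
Substituting r = 0.1022 m, L = 0.2608 m, θ = 145.8°: d²x/dθ² = +0.067981 m.
a = ω²·d²x/dθ² = (8.99)²·(+0.067981) = +5.4942 m/s²;  |a| = 5.4942 m/s².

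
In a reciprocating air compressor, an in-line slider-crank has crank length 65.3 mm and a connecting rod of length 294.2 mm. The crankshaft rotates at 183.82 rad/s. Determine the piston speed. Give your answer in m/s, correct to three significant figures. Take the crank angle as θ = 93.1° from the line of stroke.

11.8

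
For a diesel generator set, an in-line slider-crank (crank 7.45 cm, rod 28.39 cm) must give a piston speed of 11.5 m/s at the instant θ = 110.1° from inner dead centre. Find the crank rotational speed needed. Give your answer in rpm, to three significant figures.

1730

For an in-line slider-crank, |v_piston| = rω|sinθ|·[1 + r cosθ/√(L² − r² sin²θ)].
With r = 0.0745 m, L = 0.2839 m, θ = 110.1°: the bracketed kinematic factor |dx/dθ| = 0.063452 m.
ω = v/|dx/dθ| = 11.5/0.063452 = 181.24 rad/s.
N = 60ω/(2π) = 1730.7 rpm.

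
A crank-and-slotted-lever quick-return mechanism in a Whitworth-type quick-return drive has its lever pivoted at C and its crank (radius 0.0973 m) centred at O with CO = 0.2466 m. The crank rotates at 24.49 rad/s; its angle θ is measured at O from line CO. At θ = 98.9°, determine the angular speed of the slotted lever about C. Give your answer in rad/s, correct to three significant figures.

ω = 24.49 rad/s
Crank pin A relative to C: A = (d + r cosθ, r sinθ); lever angle φ = atan2(r sinθ, d + r cosθ).
Differentiating tanφ: φ̇ = rω(d cosθ + r)/(d² + r² + 2dr cosθ).
d² + r² + 2dr cosθ = |CA|² = 0.0628546 m²;  d cosθ + r = +0.059148 m.
|ω_lever| = |0.0973·24.49·+0.059148| / 0.0628546 = 2.2424 rad/s.

2.24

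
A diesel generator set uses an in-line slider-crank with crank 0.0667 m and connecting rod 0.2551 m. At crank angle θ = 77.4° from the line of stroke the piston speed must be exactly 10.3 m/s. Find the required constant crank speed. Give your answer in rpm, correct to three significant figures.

For an in-line slider-crank, |v_piston| = rω|sinθ|·[1 + r cosθ/√(L² − r² sin²θ)].
With r = 0.0667 m, L = 0.2551 m, θ = 77.4°: the bracketed kinematic factor |dx/dθ| = 0.068934 m.
ω = v/|dx/dθ| = 10.3/0.068934 = 149.42 rad/s.
N = 60ω/(2π) = 1426.8 rpm.

1430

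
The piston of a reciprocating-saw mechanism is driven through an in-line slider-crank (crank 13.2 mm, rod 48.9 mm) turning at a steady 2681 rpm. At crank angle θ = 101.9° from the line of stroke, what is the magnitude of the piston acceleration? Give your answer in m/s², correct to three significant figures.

ω = 2π·2681/60 = 280.8 rad/s
x(θ) = r cosθ + √(L² − r² sin²θ); with ω constant, a = ω²·d²x/dθ².
d²x/dθ² = −r cosθ − r²(cos2θ)/√u − r⁴ sin²2θ/(4u^{3/2}),  u = L² − r² sin²θ = 0.00222438 m².
Substituting r = 0.0132 m, L = 0.0489 m, θ = 101.9°: d²x/dθ² = +0.0060903 m.
a = ω²·d²x/dθ² = (280.8)²·(+0.0060903) = +480.06 m/s²;  |a| = 480.06 m/s².

480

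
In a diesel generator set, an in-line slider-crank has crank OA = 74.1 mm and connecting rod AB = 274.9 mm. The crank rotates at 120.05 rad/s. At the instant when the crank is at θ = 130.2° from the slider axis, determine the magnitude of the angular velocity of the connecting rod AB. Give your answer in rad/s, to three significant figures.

21.3

ω = 120 rad/s
The rod makes angle φ with the slider axis where L sinφ = r sinθ; differentiating, L cosφ·φ̇ = r ω cosθ.
L cosφ = √(L² − r² sin²θ) = 0.26901 m.
|ω_rod| = r ω |cosθ| / √(L² − r² sin²θ) = 0.0741·120·0.64546/0.26901 = 21.344 rad/s.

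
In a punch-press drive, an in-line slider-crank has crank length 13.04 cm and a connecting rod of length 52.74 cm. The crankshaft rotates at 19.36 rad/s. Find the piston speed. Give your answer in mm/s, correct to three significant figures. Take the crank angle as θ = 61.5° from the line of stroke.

ω = 19.36 rad/s
For an in-line slider-crank, x = r cosθ + √(L² − r² sin²θ), so v = −rω sinθ·[1 + r cosθ/√(L² − r² sin²θ)].
With r = 0.1304 m, L = 0.5274 m, θ = 61.5°: √(L² − r² sin²θ) = 0.5148 m.
v = −0.1304·19.36·0.87882·[1 + 0.1304·0.47716/0.5148] = -2.4868 m/s.
|v| = 2.4868 m/s = 2486.8 mm/s.

2490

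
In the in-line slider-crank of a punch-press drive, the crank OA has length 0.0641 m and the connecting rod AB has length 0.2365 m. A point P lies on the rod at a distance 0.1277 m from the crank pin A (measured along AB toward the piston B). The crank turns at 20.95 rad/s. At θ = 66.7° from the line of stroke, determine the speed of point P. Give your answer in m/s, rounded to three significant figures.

ω = 20.95 rad/s.  Crank-pin speed |V_A| = rω = 1.3429 m/s, perpendicular to OA.
Rod angle: sinφ = −(r/L) sinθ ⇒ φ = -14.414°; ω_rod = −rω cosθ/√(L²−r²sin²θ) = -2.319 rad/s.
V_P = V_A + ω_rod × AP, with AP = 0.1277 m along the rod.
Components: V_Px = −rω sinθ − a·ω_rod·sinφ = -1.3071 m/s;  V_Py = rω cosθ + a·ω_rod·cosφ = +0.24436 m/s.
|V_P| = √(V_Px² + V_Py²) = 1.3297 m/s.

1.33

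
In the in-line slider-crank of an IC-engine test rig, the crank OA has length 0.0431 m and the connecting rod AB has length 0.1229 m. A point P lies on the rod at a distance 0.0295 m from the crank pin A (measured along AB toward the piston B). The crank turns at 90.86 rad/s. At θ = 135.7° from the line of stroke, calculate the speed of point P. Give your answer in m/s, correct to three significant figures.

3.33

ω = 90.86 rad/s.  Crank-pin speed |V_A| = rω = 3.9161 m/s, perpendicular to OA.
Rod angle: sinφ = −(r/L) sinθ ⇒ φ = -14.178°; ω_rod = −rω cosθ/√(L²−r²sin²θ) = +23.521 rad/s.
V_P = V_A + ω_rod × AP, with AP = 0.0295 m along the rod.
Components: V_Px = −rω sinθ − a·ω_rod·sinφ = -2.5651 m/s;  V_Py = rω cosθ + a·ω_rod·cosφ = -2.13 m/s.
|V_P| = √(V_Px² + V_Py²) = 3.3341 m/s.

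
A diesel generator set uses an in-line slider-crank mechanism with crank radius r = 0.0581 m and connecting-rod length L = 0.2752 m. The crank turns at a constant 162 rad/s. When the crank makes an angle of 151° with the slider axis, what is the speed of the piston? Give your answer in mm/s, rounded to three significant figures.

3720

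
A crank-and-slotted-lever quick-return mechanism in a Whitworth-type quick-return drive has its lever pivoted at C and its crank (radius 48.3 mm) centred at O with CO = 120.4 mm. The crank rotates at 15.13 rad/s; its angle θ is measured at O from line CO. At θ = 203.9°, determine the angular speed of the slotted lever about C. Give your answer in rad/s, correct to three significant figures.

7.29

ω = 15.13 rad/s
Crank pin A relative to C: A = (d + r cosθ, r sinθ); lever angle φ = atan2(r sinθ, d + r cosθ).
Differentiating tanφ: φ̇ = rω(d cosθ + r)/(d² + r² + 2dr cosθ).
d² + r² + 2dr cosθ = |CA|² = 0.00619569 m²;  d cosθ + r = -0.061776 m.
|ω_lever| = |0.0483·15.13·-0.061776| / 0.00619569 = 7.2865 rad/s.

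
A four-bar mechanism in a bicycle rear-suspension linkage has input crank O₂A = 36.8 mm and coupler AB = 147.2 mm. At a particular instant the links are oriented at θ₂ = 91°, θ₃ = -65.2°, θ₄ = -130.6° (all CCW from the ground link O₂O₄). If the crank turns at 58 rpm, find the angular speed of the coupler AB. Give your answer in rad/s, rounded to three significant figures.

ω₂ = 6.074 rad/s (from 58 rpm).
Differentiating the loop-closure r₂e^{iθ₂}+r₃e^{iθ₃}=r₁+r₄e^{iθ₄} gives r₂ω₂e^{iθ₂}+r₃ω₃e^{iθ₃}=r₄ω₄e^{iθ₄}.
Eliminating the other unknown: ω₃ = r₂ω₂ sin(θ₄−θ₂) / [r₃ sin(θ₃−θ₄)].
Numerator sine = +0.66393; denominator sine = +0.90924.
Result = 0.0368·6.074·(+0.66393) / (0.1472·(+0.90924)) = +1.1088 rad/s; magnitude 1.1088 rad/s.

1.11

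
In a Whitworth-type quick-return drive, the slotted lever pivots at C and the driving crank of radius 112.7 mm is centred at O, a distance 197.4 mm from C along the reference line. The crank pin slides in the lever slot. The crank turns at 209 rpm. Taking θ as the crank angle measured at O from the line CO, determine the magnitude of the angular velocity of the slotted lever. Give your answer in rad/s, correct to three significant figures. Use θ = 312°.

7.41

ω = 21.89 rad/s (from 209 rpm).
Crank pin A relative to C: A = (d + r cosθ, r sinθ); lever angle φ = atan2(r sinθ, d + r cosθ).
Differentiating tanφ: φ̇ = rω(d cosθ + r)/(d² + r² + 2dr cosθ).
d² + r² + 2dr cosθ = |CA|² = 0.0814403 m²;  d cosθ + r = +0.24479 m.
|ω_lever| = |0.1127·21.89·+0.24479| / 0.0814403 = 7.4139 rad/s.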